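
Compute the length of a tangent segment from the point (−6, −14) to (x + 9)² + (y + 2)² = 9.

The centre is (−9, −2) and r = 3. The square of the distance from P to the centre is 9 + 144 = 153.
By the tangent–radius right angle, tangent length = √(|PO|² − r²) = √144 = 12.

12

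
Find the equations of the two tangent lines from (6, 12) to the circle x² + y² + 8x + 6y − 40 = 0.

Write the tangent as mx − y + (12 − m·(6)) = 0 and set its distance from the centre to √65:
(−10m − (−15))² = 65(m² + 1)
7m² − 60m + 32 = 0, so m = 8 or m = 4/7.
With m = 8: 8x − y = 36. With m = 4/7: 4x − 7y = −60.

8x − y = 36 and 4x − 7y = −60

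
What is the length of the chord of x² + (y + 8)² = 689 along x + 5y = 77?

5√26

From the line, y = (77 − x)/5. Substituting:
26x² − 234x − 3536 = 0  ⟹  x² − 9x − 136 = 0
x = 17 or x = −8, giving (17, 12) and (−8, 17).
Chord length = distance between (17, 12) and (−8, 17) = √650 = 5√26.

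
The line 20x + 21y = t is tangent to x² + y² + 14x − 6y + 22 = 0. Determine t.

The line touches the circle iff its distance from (−7, 3) is 6:
|20·(−7) + 21·3 − t| / √841 = 6
|t − (−77)| = 6·29, so t = 97 or t = −251.

t = −251 or t = 97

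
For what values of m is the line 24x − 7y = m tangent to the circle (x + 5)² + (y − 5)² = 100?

m = −405 or m = 95

Tangency holds when the distance from the centre (−5, 5) to the line equals the radius 10:
|24·(−5) − 7·5 − m| / √625 = 10
|m − (−155)| = 10·25, so m = 95 or m = −405.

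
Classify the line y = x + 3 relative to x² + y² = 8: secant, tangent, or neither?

Centre (0, 0), r² = 8. Distance² from centre to line = (3)²/2 = 9/2.
Since d² < r², the line cuts the circle twice.

secant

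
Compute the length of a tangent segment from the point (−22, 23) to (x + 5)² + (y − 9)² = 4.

√481

With centre O = (−5, 9), |OP|² = 485 and r² = 4.
By the tangent–radius right angle, tangent length = √(|PO|² − r²) = √481.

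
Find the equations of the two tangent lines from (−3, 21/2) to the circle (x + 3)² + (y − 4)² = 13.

A line y − (21/2) = m(x − (−3)) is tangent when its distance from (−3, 4) is √13:
(0m − (−13/2))² = 13(m² + 1)
4m² − 9 = 0, so m = 3/2 or m = −3/2.
Through (−3, 21/2) these give 3x − 2y = −30 and 3x + 2y = 12.

3x − 2y = −30 and 3x + 2y = 12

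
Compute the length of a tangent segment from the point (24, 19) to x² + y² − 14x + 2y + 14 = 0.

√653

The centre is (7, −1) and r = 6. The square of the distance from P to the centre is 289 + 400 = 689.
By the tangent–radius right angle, tangent length = √(|PO|² − r²) = √653.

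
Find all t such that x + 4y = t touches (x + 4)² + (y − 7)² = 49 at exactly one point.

t = 24 ± 7√17

For a tangent, require d(centre, line) = r = 7.
|1·(−4) + 4·7 − t| / √17 = 7
|t − (24)| = 7√17.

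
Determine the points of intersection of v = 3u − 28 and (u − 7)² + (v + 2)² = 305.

Substitute v = 3u − 28:
10u² − 170u + 420 = 0  ⟹  u² − 17u + 42 = 0
u = 14 or u = 3, giving (14, 14) and (3, −19).

(3, −19) and (14, 14)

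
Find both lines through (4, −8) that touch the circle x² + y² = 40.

Write the tangent as mx − y + (−8 − m·(4)) = 0 and set its distance from the centre to 2√10:
(−4m − (8))² = 40(m² + 1)
3m² − 8m − 3 = 0, so m = −1/3 or m = 3.
Through (4, −8) these give x + 3y = −20 and 3x − y = 20.

x + 3y = −20 and 3x − y = 20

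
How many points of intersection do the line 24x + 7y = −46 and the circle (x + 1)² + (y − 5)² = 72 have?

d² = (24·(−1) + 7·5 − (−46))²/625 = 3249/625; r² = 72.
Since d² < r², the line cuts the circle twice.

2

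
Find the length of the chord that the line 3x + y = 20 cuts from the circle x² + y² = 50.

Centre (0, 0), r² = 50. Perpendicular distance d from centre to line = |−20| / √10 = 20/√10.
Chord = 2√(r² − d²) = 2·√(10) = 2√10.

2√10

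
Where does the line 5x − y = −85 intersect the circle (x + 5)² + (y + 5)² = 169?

Substitute y = 5x + 85:
26x² + 910x + 7956 = 0  ⟹  x² + 35x + 306 = 0
x = −17 or x = −18, giving (−17, 0) and (−18, −5).

(−18, −5) and (−17, 0)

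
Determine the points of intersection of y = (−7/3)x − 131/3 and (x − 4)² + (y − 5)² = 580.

Substitute y = (−131 − 7x)/3:
58x² + 1972x + 16240 = 0  ⟹  x² + 34x + 280 = 0
x = −14 or x = −20, giving (−14, −11) and (−20, 3).

(−20, 3) and (−14, −11)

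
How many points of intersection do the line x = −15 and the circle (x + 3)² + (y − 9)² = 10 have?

0

Centre (−3, 9), r² = 10. Distance² from centre to line = (12)² = 144.
Since d² > r², the line lies outside the circle.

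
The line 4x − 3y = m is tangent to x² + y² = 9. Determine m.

m = −15 or m = 15

For a tangent, require d(centre, line) = r = 3.
|4·0 − 3·0 − m| / √25 = 3
|m| = 3·5, so m = 15 or m = −15.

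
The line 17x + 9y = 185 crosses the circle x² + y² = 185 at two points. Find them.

(4, 13) and (13, −4)

Substitute y = (185 − 17x)/9:
370x² − 6290x + 19240 = 0  ⟹  x² − 17x + 52 = 0
x = 13 or x = 4, giving (13, −4) and (4, 13).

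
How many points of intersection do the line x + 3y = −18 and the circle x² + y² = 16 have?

0

Centre (0, 0), r² = 16. Distance² from centre to line = (18)²/10 = 162/5.
Since d² > r², the line lies outside the circle.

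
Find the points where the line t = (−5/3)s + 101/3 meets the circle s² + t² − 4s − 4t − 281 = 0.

(10, 17) and (19, 2)

Express t = (101 − 5s)/3 and substitute into the circle:
34s² − 986s + 6460 = 0  ⟹  s² − 29s + 190 = 0
s = 19 or s = 10, giving (19, 2) and (10, 17).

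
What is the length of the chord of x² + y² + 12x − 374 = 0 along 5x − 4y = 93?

The distance from (−6, 0) to the line is 123/√41, and r² = 410.
Chord = 2√(r² − d²) = 2·√(41) = 2√41.

2√41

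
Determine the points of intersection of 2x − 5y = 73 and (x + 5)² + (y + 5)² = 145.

From the line, y = (−73 + 2x)/5. Substituting:
29x² + 58x − 696 = 0  ⟹  x² + 2x − 24 = 0
x = 4 or x = −6, giving (4, −13) and (−6, −17).

(−6, −17) and (4, −13)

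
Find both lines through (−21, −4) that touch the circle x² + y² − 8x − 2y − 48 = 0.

4x − 7y = −56 and x + 8y = −53

Let a tangent through (−21, −4) have slope m. Its distance from (4, 1) must equal √65:
(25m − (5))² = 65(m² + 1)
56m² − 25m − 4 = 0, so m = 4/7 or m = −1/8.
Through (−21, −4) these give 4x − 7y = −56 and x + 8y = −53.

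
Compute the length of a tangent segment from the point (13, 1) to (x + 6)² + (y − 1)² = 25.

4√21

The centre is (−6, 1) and r = 5. The square of the distance from P to the centre is 361 + 0 = 361.
Power of the point: PT² = |PO|² − r² = 336, so PT = 4√21.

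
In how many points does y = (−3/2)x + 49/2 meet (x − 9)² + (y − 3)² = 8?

Centre (9, 3), r² = 8. Distance² from centre to line = (−16)²/13 = 256/13.
Since d² > r², the line lies outside the circle.

0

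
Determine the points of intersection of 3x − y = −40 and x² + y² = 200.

Substitute y = 3x + 40:
10x² + 240x + 1400 = 0  ⟹  x² + 24x + 140 = 0
x = −10 or x = −14, giving (−10, 10) and (−14, −2).

(−14, −2) and (−10, 10)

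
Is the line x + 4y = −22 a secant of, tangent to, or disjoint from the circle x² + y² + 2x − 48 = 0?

Substituting the line into the circle gives 17x² + 76x − 284 = 0.
Discriminant = (76)² − 4·17·(−284) = 25088 > 0.
Two real roots: the line is a secant.

secant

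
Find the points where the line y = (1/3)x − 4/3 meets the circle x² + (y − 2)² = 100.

(−8, −4) and (10, 2)

Substitute y = (−4 + x)/3:
10x² − 20x − 800 = 0  ⟹  x² − 2x − 80 = 0
x = 10 or x = −8, giving (10, 2) and (−8, −4).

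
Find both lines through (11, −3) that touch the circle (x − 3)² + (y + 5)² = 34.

5x − 3y = 64 and 3x + 5y = 18

A line y − (−3) = m(x − (11)) is tangent when its distance from (3, −5) is √34:
[m·(−8) − (−2)]² = 34(m² + 1)
15m² − 16m − 15 = 0, so m = 5/3 or m = −3/5.
With m = 5/3: 5x − 3y = 64. With m = −3/5: 3x + 5y = 18.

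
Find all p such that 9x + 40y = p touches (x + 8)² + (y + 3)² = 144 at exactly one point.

Tangency holds when the distance from the centre (−8, −3) to the line equals the radius 12:
|9·(−8) + 40·(−3) − p| / √1681 = 12
|p − (−192)| = 12·41, so p = 300 or p = −684.

p = −684 or p = 300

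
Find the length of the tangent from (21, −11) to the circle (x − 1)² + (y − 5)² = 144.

With centre O = (1, 5), |OP|² = 656 and r² = 144.
By the tangent–radius right angle, tangent length = √(|PO|² − r²) = √512 = 16√2.

16√2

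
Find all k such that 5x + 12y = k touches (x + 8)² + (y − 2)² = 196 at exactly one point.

For a tangent, require d(centre, line) = r = 14.
|5·(−8) + 12·2 − k| / √169 = 14
|k − (−16)| = 14·13, so k = 166 or k = −198.

k = −198 or k = 166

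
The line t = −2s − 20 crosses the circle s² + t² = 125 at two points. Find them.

Express t = −2s − 20 and substitute into the circle:
5s² + 80s + 275 = 0  ⟹  s² + 16s + 55 = 0
s = −5 or s = −11, giving (−5, −10) and (−11, 2).

(−11, 2) and (−5, −10)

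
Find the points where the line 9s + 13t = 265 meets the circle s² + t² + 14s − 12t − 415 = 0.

From the line, t = (265 − 9s)/13. Substituting:
250s² − 1000s − 41250 = 0  ⟹  s² − 4s − 165 = 0
s = 15 or s = −11, giving (15, 10) and (−11, 28).

(−11, 28) and (15, 10)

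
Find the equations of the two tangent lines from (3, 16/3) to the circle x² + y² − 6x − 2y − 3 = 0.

2x − 3y = −10 and 2x + 3y = 22

A line y − (16/3) = m(x − (3)) is tangent when its distance from (3, 1) is √13:
(0m − (−13/3))² = 13(m² + 1)
9m² − 4 = 0, so m = 2/3 or m = −2/3.
With m = 2/3: 2x − 3y = −10. With m = −2/3: 2x + 3y = 22.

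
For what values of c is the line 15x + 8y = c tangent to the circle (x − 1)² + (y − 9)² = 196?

For a tangent, require d(centre, line) = r = 14.
|15·1 + 8·9 − c| / √289 = 14
|c − (87)| = 14·17, so c = 325 or c = −151.

c = −151 or c = 325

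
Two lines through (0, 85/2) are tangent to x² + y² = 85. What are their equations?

Write the tangent as mx − y + (85/2 − m·(0)) = 0 and set its distance from the centre to √85:
[m·(0) − (−85/2)]² = 85(m² + 1)
4m² − 81 = 0, so m = 9/2 or m = −9/2.
Through (0, 85/2) these give 9x − 2y = −85 and 9x + 2y = 85.

9x − 2y = −85 and 9x + 2y = 85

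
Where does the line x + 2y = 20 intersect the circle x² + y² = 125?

(−2, 11) and (10, 5)

Substitute y = (20 − x)/2:
5x² − 40x − 100 = 0  ⟹  x² − 8x − 20 = 0
x = 10 or x = −2, giving (10, 5) and (−2, 11).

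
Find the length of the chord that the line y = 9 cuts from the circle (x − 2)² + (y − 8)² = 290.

34

Centre (2, 8), r² = 290. Perpendicular distance d from centre to line = |−1| / √1 = 1.
Chord = 2√(r² − d²) = 2·√(289) = 34.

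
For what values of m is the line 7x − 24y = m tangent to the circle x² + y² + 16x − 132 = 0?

The line touches the circle iff its distance from (−8, 0) is 14:
|7·(−8) − 24·0 − m| / √625 = 14
|m − (−56)| = 14·25, so m = 294 or m = −406.

m = −406 or m = 294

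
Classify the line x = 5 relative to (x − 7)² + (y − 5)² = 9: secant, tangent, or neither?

Centre (7, 5), r² = 9. Distance² from centre to line = (2)² = 4.
Since d² < r², the line cuts the circle twice.

secant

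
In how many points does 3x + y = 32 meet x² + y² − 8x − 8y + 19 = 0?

0

Centre (4, 4), r² = 13. Distance² from centre to line = (−16)²/10 = 128/5.
Since d² > r², the line lies outside the circle.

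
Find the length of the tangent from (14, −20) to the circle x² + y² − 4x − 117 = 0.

3√47

The centre is (2, 0) and r = 11. The square of the distance from P to the centre is 144 + 400 = 544.
The tangent meets the radius at right angles, so tangent² = |PO|² − r² = 544 − 121 = 423.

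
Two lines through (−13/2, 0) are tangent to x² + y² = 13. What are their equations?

A line y − (0) = m(x − (−13/2)) is tangent when its distance from (0, 0) is √13:
(13/2m − (0))² = 13(m² + 1)
9m² − 4 = 0, so m = −2/3 or m = 2/3.
With m = −2/3: 2x + 3y = −13. With m = 2/3: 2x − 3y = −13.

2x + 3y = −13 and 2x − 3y = −13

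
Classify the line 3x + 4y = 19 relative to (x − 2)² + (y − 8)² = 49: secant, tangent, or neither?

secant

Centre (2, 8), r² = 49. Distance² from centre to line = (19)²/25 = 361/25.
Since d² < r², the line cuts the circle twice.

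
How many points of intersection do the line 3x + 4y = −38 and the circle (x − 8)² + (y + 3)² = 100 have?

Substituting the line into the circle gives 25x² − 100x + 100 = 0.
Discriminant = (−100)² − 4·25·(100) = 0.
A repeated root: the line is tangent.

1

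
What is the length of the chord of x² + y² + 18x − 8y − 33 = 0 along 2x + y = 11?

2√5

From the line, y = −2x + 11. Substituting:
5x² − 10x = 0  ⟹  x² − 2x = 0
x = 2 or x = 0, giving (2, 7) and (0, 11).
Chord length = distance between (2, 7) and (0, 11) = √20 = 2√5.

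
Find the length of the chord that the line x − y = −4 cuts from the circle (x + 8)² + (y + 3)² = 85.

13√2

Centre (−8, −3), r² = 85. Perpendicular distance d from centre to line = |−1| / √2 = 1/√2.
Chord = 2√(r² − d²) = 2·√(169/2) = 13√2.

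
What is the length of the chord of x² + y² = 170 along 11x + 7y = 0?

2√170

Substitute y = (−11x)/7:
170x² − 8330 = 0  ⟹  x² − 49 = 0
x = 7 or x = −7, giving (7, −11) and (−7, 11).
Chord length = distance between (7, −11) and (−7, 11) = √680 = 2√170.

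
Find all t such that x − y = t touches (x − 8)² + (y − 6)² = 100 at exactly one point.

t = 2 ± 10√2

Tangency holds when the distance from the centre (8, 6) to the line equals the radius 10:
|1·8 − 1·6 − t| / √2 = 10
|t − (2)| = 10√2.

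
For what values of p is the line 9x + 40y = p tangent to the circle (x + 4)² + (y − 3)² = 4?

Tangency holds when the distance from the centre (−4, 3) to the line equals the radius 2:
|9·(−4) + 40·3 − p| / √1681 = 2
|p − (84)| = 2·41, so p = 166 or p = 2.

p = 2 or p = 166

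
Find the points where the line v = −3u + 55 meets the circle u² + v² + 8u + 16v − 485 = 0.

(18, 1) and (19, −2)

From the line, v = −3u + 55. Substituting:
10u² − 370u + 3420 = 0  ⟹  u² − 37u + 342 = 0
u = 19 or u = 18, giving (19, −2) and (18, 1).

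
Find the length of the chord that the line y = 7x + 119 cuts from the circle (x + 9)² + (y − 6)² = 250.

20√2

The distance from (−9, 6) to the line is 50/√50, and r² = 250.
Chord = 2√(r² − d²) = 2·√(200) = 20√2.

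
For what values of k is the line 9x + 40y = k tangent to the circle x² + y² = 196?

k = −574 or k = 574

For a tangent, require d(centre, line) = r = 14.
|9·0 + 40·0 − k| / √1681 = 14
|k| = 14·41, so k = 574 or k = −574.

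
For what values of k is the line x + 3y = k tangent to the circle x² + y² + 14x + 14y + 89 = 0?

k = −28 ± 3√10

The line touches the circle iff its distance from (−7, −7) is 3:
|1·(−7) + 3·(−7) − k| / √10 = 3
|k − (−28)| = 3√10.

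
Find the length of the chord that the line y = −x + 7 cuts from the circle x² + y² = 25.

Centre (0, 0), r² = 25. Perpendicular distance d from centre to line = |−7| / √2 = 7/√2.
Chord = 2√(r² − d²) = 2·√(1/2) = √2.

√2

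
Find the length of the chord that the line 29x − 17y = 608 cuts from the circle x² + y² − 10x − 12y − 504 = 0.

√1130

Centre (5, 6), r² = 565. Perpendicular distance d from centre to line = |−565| / √1130 = 565/√1130.
Half the chord is √(r² − d²) = √(565/2), so the full chord is √1130.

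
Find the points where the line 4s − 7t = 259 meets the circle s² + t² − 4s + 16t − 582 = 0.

From the line, t = (−259 + 4s)/7. Substituting:
65s² − 1820s + 9555 = 0  ⟹  s² − 28s + 147 = 0
s = 21 or s = 7, giving (21, −25) and (7, −33).

(7, −33) and (21, −25)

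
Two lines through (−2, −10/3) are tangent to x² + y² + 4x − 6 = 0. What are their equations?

x − 3y = 8 and x + 3y = −12

Let a tangent through (−2, −10/3) have slope m. Its distance from (−2, 0) must equal √10:
[m·(0) − (10/3)]² = 10(m² + 1)
9m² − 1 = 0, so m = 1/3 or m = −1/3.
Through (−2, −10/3) these give x − 3y = 8 and x + 3y = −12.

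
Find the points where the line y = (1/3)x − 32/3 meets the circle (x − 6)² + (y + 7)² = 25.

From the line, y = (−32 + x)/3. Substituting:
10x² − 130x + 220 = 0  ⟹  x² − 13x + 22 = 0
x = 11 or x = 2, giving (11, −7) and (2, −10).

(2, −10) and (11, −7)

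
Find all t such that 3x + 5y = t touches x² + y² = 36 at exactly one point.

t = ±6√34

Tangency holds when the distance from the centre (0, 0) to the line equals the radius 6:
|3·0 + 5·0 − t| / √34 = 6
|t| = 6√34.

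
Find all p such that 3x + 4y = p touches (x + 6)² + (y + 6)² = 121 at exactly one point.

For a tangent, require d(centre, line) = r = 11.
|3·(−6) + 4·(−6) − p| / √25 = 11
|p − (−42)| = 11·5, so p = 13 or p = −97.

p = −97 or p = 13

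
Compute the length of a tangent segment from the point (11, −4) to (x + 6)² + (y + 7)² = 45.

√253

The centre is (−6, −7) and r = 3√5. The square of the distance from P to the centre is 289 + 9 = 298.
Power of the point: PT² = |PO|² − r² = 253, so PT = √253.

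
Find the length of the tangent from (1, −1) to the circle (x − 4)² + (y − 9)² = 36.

√73

The centre is (4, 9) and r = 6. The square of the distance from P to the centre is 9 + 100 = 109.
Power of the point: PT² = |PO|² − r² = 73, so PT = √73.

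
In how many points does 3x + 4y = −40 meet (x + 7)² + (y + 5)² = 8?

2

Centre (−7, −5), r² = 8. Distance² from centre to line = (−1)²/25 = 1/25.
Since d² < r², the line cuts the circle twice.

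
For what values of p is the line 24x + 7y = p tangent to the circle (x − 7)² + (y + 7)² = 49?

p = −56 or p = 294

Tangency holds when the distance from the centre (7, −7) to the line equals the radius 7:
|24·7 + 7·(−7) − p| / √625 = 7
|p − (119)| = 7·25, so p = 294 or p = −56.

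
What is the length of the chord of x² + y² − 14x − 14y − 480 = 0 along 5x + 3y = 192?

2√34

From the line, y = (192 − 5x)/3. Substituting:
34x² − 1836x + 24480 = 0  ⟹  x² − 54x + 720 = 0
x = 30 or x = 24, giving (30, 14) and (24, 24).
|(30, 14) − (24, 24)| = √((6)² + (−10)²) = 2√34.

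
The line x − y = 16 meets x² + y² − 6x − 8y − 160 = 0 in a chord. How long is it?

The distance from (3, 4) to the line is 17/√2, and r² = 185.
Chord = 2√(r² − d²) = 2·√(81/2) = 9√2.

9√2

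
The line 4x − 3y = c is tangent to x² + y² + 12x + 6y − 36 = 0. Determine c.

The line touches the circle iff its distance from (−6, −3) is 9:
|4·(−6) − 3·(−3) − c| / √25 = 9
|c − (−15)| = 9·5, so c = 30 or c = −60.

c = −60 or c = 30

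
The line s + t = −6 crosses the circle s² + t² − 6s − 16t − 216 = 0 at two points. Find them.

(−14, 8) and (3, −9)

Substitute t = −s − 6:
2s² + 22s − 84 = 0  ⟹  s² + 11s − 42 = 0
s = 3 or s = −14, giving (3, −9) and (−14, 8).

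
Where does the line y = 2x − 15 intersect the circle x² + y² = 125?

(2, −11) and (10, 5)

Substitute y = 2x − 15:
5x² − 60x + 100 = 0  ⟹  x² − 12x + 20 = 0
x = 10 or x = 2, giving (10, 5) and (2, −11).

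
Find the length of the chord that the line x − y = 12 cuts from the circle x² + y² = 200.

16√2

Centre (0, 0), r² = 200. Perpendicular distance d from centre to line = |−12| / √2 = 12/√2.
Half the chord is √(r² − d²) = √(128), so the full chord is 16√2.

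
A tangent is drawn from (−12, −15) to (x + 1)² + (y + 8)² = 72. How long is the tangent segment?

With centre O = (−1, −8), |OP|² = 170 and r² = 72.
The tangent meets the radius at right angles, so tangent² = |PO|² − r² = 170 − 72 = 98.

7√2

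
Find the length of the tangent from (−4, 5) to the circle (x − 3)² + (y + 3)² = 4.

Centre (3, −3), r² = 4. |PO|² = (−7)² + (8)² = 113.
By the tangent–radius right angle, tangent length = √(|PO|² − r²) = √109.

√109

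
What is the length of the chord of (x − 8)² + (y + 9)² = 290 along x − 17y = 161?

2√290

The distance from (8, −9) to the line is 0/√290, and r² = 290.
Half the chord is √(r² − d²) = √(290), so the full chord is 2√290.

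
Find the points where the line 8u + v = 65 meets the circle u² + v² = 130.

Substitute v = −8u + 65:
65u² − 1040u + 4095 = 0  ⟹  u² − 16u + 63 = 0
u = 9 or u = 7, giving (9, −7) and (7, 9).

(7, 9) and (9, −7)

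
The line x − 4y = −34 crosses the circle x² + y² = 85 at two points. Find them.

Substitute y = (34 + x)/4:
17x² + 68x − 204 = 0  ⟹  x² + 4x − 12 = 0
x = 2 or x = −6, giving (2, 9) and (−6, 7).

(−6, 7) and (2, 9)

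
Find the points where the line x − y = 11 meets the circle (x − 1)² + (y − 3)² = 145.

(2, −9) and (13, 2)

Express y = x − 11 and substitute into the circle:
2x² − 30x + 52 = 0  ⟹  x² − 15x + 26 = 0
x = 13 or x = 2, giving (13, 2) and (2, −9).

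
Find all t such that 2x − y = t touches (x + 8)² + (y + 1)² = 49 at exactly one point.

Tangency holds when the distance from the centre (−8, −1) to the line equals the radius 7:
|2·(−8) − 1·(−1) − t| / √5 = 7
|t − (−15)| = 7√5.

t = −15 ± 7√5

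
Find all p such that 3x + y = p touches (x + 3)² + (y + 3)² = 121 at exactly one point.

The line touches the circle iff its distance from (−3, −3) is 11:
|3·(−3) + 1·(−3) − p| / √10 = 11
|p − (−12)| = 11√10.

p = −12 ± 11√10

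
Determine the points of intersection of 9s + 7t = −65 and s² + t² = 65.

Substitute t = (−65 − 9s)/7:
130s² + 1170s + 1040 = 0  ⟹  s² + 9s + 8 = 0
s = −1 or s = −8, giving (−1, −8) and (−8, 1).

(−8, 1) and (−1, −8)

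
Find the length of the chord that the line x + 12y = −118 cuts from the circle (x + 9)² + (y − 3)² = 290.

2√145

Express y = (−118 − x)/12 and substitute into the circle:
145x² + 2900x − 6380 = 0  ⟹  x² + 20x − 44 = 0
x = 2 or x = −22, giving (2, −10) and (−22, −8).
|(2, −10) − (−22, −8)| = √((24)² + (−2)²) = 2√145.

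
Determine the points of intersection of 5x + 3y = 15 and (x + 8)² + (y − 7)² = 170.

(−9, 20) and (3, 0)

From the line, y = (15 − 5x)/3. Substituting:
34x² + 204x − 918 = 0  ⟹  x² + 6x − 27 = 0
x = 3 or x = −9, giving (3, 0) and (−9, 20).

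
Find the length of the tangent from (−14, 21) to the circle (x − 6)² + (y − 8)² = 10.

√559

Centre (6, 8), r² = 10. |PO|² = (−20)² + (13)² = 569.
By the tangent–radius right angle, tangent length = √(|PO|² − r²) = √559.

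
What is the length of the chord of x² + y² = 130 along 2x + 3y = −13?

6√13

Express y = (−13 − 2x)/3 and substitute into the circle:
13x² + 52x − 1001 = 0  ⟹  x² + 4x − 77 = 0
x = 7 or x = −11, giving (7, −9) and (−11, 3).
|(7, −9) − (−11, 3)| = √((18)² + (−12)²) = 6√13.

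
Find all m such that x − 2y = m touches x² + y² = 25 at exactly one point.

Tangency holds when the distance from the centre (0, 0) to the line equals the radius 5:
|1·0 − 2·0 − m| / √5 = 5
|m| = 5√5.

m = ±5√5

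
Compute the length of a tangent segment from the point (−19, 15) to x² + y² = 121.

√465

The centre is (0, 0) and r = 11. The square of the distance from P to the centre is 361 + 225 = 586.
Power of the point: PT² = |PO|² − r² = 465, so PT = √465.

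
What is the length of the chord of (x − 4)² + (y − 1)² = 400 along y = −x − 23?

Substitute y = −x − 23:
2x² + 40x + 192 = 0  ⟹  x² + 20x + 96 = 0
x = −8 or x = −12, giving (−8, −15) and (−12, −11).
Chord length = distance between (−8, −15) and (−12, −11) = √32 = 4√2.

4√2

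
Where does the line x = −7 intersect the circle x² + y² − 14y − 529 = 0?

(−7, −16) and (−7, 30)

The line gives x = −7. Substituting into the circle:
y² − 14y − 480 = 0
y = 30 or y = −16, giving (−7, 30) and (−7, −16).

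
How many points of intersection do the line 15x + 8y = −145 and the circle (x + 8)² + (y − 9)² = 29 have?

0

Substituting the line into the circle gives 289x² + 7534x + 49329 = 0.
Discriminant = (7534)² − 4·289·(49329) = −263168 < 0.
No real roots: the line does not meet the circle.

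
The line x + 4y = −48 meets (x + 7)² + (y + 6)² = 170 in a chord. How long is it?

Express y = (−48 − x)/4 and substitute into the circle:
17x² + 272x − 1360 = 0  ⟹  x² + 16x − 80 = 0
x = 4 or x = −20, giving (4, −13) and (−20, −7).
|(4, −13) − (−20, −7)| = √((24)² + (−6)²) = 6√17.

6√17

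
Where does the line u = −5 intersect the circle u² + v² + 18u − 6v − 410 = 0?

(−5, −19) and (−5, 25)

The line gives u = −5. Substituting into the circle:
v² − 6v − 475 = 0
v = 25 or v = −19, giving (−5, 25) and (−5, −19).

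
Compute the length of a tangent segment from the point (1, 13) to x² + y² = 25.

Centre (0, 0), r² = 25. |PO|² = (1)² + (13)² = 170.
The tangent meets the radius at right angles, so tangent² = |PO|² − r² = 170 − 25 = 145.

√145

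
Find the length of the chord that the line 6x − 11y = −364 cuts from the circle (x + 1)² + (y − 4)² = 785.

2√157

The distance from (−1, 4) to the line is 314/√157, and r² = 785.
Half the chord is √(r² − d²) = √(157), so the full chord is 2√157.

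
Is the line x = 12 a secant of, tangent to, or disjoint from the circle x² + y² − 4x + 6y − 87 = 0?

tangent

Substituting the line into the circle gives y² + 6y + 9 = 0.
Discriminant = (6)² − 4·1·(9) = 0.
A repeated root: the line is tangent.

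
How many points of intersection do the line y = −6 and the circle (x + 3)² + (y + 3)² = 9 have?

1

Centre (−3, −3), r² = 9. Distance² from centre to line = (3)² = 9.
Since d² = r², the line is tangent.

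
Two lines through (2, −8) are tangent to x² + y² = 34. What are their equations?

3x + 5y = −34 and 5x − 3y = 34

Write the tangent as mx − y + (−8 − m·(2)) = 0 and set its distance from the centre to √34:
[m·(−2) − (8)]² = 34(m² + 1)
15m² − 16m − 15 = 0, so m = −3/5 or m = 5/3.
Through (2, −8) these give 3x + 5y = −34 and 5x − 3y = 34.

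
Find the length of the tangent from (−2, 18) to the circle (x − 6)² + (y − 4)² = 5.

√255

The centre is (6, 4) and r = √5. The square of the distance from P to the centre is 64 + 196 = 260.
Power of the point: PT² = |PO|² − r² = 255, so PT = √255.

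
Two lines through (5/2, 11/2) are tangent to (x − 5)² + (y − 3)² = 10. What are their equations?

x − 3y = −14 and 3x − y = 2

Write the tangent as mx − y + (11/2 − m·(5/2)) = 0 and set its distance from the centre to √10:
(5/2m − (−5/2))² = 10(m² + 1)
3m² − 10m + 3 = 0, so m = 1/3 or m = 3.
With m = 1/3: x − 3y = −14. With m = 3: 3x − y = 2.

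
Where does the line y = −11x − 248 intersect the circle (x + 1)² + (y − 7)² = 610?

Substitute y = −11x − 248:
122x² + 5612x + 64416 = 0  ⟹  x² + 46x + 528 = 0
x = −22 or x = −24, giving (−22, −6) and (−24, 16).

(−24, 16) and (−22, −6)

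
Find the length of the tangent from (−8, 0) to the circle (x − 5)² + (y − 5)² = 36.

The centre is (5, 5) and r = 6. The square of the distance from P to the centre is 169 + 25 = 194.
Power of the point: PT² = |PO|² − r² = 158, so PT = √158.

√158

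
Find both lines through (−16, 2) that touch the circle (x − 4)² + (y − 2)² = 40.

Write the tangent as mx − y + (2 − m·(−16)) = 0 and set its distance from the centre to 2√10:
[m·(20) − (0)]² = 40(m² + 1)
9m² − 1 = 0, so m = 1/3 or m = −1/3.
Through (−16, 2) these give x − 3y = −22 and x + 3y = −10.

x − 3y = −22 and x + 3y = −10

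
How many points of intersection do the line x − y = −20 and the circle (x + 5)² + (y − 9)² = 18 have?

1

d² = (1·(−5) − 1·9 − (−20))²/2 = 18; r² = 18.
Since d² = r², the line is tangent.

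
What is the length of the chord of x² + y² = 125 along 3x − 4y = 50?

10

Express y = (−50 + 3x)/4 and substitute into the circle:
25x² − 300x + 500 = 0  ⟹  x² − 12x + 20 = 0
x = 10 or x = 2, giving (10, −5) and (2, −11).
|(10, −5) − (2, −11)| = √((8)² + (6)²) = 10.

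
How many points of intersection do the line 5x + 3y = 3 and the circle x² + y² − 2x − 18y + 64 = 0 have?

Centre (1, 9), r² = 18. Distance² from centre to line = (29)²/34 = 841/34.
Since d² > r², the line lies outside the circle.

0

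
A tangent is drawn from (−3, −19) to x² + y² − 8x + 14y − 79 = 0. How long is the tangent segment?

With centre O = (4, −7), |OP|² = 193 and r² = 144.
Power of the point: PT² = |PO|² − r² = 49, so PT = 7.

7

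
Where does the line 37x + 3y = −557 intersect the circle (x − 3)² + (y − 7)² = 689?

(−17, 24) and (−14, −13)

Substitute y = (−557 − 37x)/3:
1378x² + 42718x + 327964 = 0  ⟹  x² + 31x + 238 = 0
x = −14 or x = −17, giving (−14, −13) and (−17, 24).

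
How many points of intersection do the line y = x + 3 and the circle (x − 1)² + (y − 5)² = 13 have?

d² = (1·1 − 1·5 − (−3))²/2 = 1/2; r² = 13.
Since d² < r², the line cuts the circle twice.

2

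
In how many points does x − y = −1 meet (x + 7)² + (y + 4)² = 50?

2

Substituting the line into the circle gives 2x² + 24x + 24 = 0.
Discriminant = (24)² − 4·2·(24) = 384 > 0.
Two real roots: the line is a secant.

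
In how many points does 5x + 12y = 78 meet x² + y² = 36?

Substituting the line into the circle gives 169x² − 780x + 900 = 0.
Δ = 608400 − 608400 = 0.
A repeated root: the line is tangent.

1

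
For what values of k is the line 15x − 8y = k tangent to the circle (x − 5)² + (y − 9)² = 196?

k = −235 or k = 241

The line touches the circle iff its distance from (5, 9) is 14:
|15·5 − 8·9 − k| / √289 = 14
|k − (3)| = 14·17, so k = 241 or k = −235.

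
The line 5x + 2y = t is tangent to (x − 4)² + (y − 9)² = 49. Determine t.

The line touches the circle iff its distance from (4, 9) is 7:
|5·4 + 2·9 − t| / √29 = 7
|t − (38)| = 7√29.

t = 38 ± 7√29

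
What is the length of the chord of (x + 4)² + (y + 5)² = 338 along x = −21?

Centre (−4, −5), r² = 338. Perpendicular distance d from centre to line = |17| / √1 = 17.
Half the chord is √(r² − d²) = √(49), so the full chord is 14.

14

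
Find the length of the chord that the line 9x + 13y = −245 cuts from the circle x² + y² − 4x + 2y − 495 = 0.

The distance from (2, −1) to the line is 250/√250, and r² = 500.
Half the chord is √(r² − d²) = √(250), so the full chord is 10√10.

10√10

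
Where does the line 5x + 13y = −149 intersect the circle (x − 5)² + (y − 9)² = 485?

Express y = (−149 − 5x)/13 and substitute into the circle:
194x² + 970x − 6984 = 0  ⟹  x² + 5x − 36 = 0
x = 4 or x = −9, giving (4, −13) and (−9, −8).

(−9, −8) and (4, −13)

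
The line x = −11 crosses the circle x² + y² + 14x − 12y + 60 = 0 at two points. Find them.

The line gives x = −11. Substituting into the circle:
y² − 12y + 27 = 0
y = 9 or y = 3, giving (−11, 9) and (−11, 3).

(−11, 3) and (−11, 9)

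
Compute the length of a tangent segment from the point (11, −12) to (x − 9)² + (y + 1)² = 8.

3√13

The centre is (9, −1) and r = 2√2. The square of the distance from P to the centre is 4 + 121 = 125.
The tangent meets the radius at right angles, so tangent² = |PO|² − r² = 125 − 8 = 117.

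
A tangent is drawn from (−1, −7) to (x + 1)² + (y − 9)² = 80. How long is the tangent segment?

With centre O = (−1, 9), |OP|² = 256 and r² = 80.
The tangent meets the radius at right angles, so tangent² = |PO|² − r² = 256 − 80 = 176.

4√11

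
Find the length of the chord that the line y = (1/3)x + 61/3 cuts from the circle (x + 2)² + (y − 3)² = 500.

Centre (−2, 3), r² = 500. Perpendicular distance d from centre to line = |50| / √10 = 50/√10.
Chord = 2√(r² − d²) = 2·√(250) = 10√10.

10√10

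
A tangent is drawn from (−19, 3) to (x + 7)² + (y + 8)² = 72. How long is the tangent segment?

√193

Centre (−7, −8), r² = 72. |PO|² = (−12)² + (11)² = 265.
The tangent meets the radius at right angles, so tangent² = |PO|² − r² = 265 − 72 = 193.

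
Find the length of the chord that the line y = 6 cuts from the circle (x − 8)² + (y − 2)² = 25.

6

Centre (8, 2), r² = 25. Perpendicular distance d from centre to line = |−4| / √1 = 4.
Half the chord is √(r² − d²) = √(9), so the full chord is 6.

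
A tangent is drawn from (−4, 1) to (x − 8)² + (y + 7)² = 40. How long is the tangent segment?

Centre (8, −7), r² = 40. |PO|² = (−12)² + (8)² = 208.
The tangent meets the radius at right angles, so tangent² = |PO|² − r² = 208 − 40 = 168.

2√42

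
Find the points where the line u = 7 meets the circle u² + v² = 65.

(7, −4) and (7, 4)

The line gives u = 7. Substituting into the circle:
v² − 16 = 0
v = 4 or v = −4, giving (7, 4) and (7, −4).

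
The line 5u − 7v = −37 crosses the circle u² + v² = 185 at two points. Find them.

Express v = (37 + 5u)/7 and substitute into the circle:
74u² + 370u − 7696 = 0  ⟹  u² + 5u − 104 = 0
u = 8 or u = −13, giving (8, 11) and (−13, −4).

(−13, −4) and (8, 11)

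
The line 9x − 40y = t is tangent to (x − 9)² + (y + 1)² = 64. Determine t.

t = −207 or t = 449

Tangency holds when the distance from the centre (9, −1) to the line equals the radius 8:
|9·9 − 40·(−1) − t| / √1681 = 8
|t − (121)| = 8·41, so t = 449 or t = −207.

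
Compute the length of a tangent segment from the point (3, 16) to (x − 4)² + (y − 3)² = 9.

√161

With centre O = (4, 3), |OP|² = 170 and r² = 9.
Power of the point: PT² = |PO|² − r² = 161, so PT = √161.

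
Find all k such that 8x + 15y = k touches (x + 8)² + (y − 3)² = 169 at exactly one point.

The line touches the circle iff its distance from (−8, 3) is 13:
|8·(−8) + 15·3 − k| / √289 = 13
|k − (−19)| = 13·17, so k = 202 or k = −240.

k = −240 or k = 202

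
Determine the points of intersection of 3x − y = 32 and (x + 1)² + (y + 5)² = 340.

(3, −23) and (13, 7)

Substitute y = 3x − 32:
10x² − 160x + 390 = 0  ⟹  x² − 16x + 39 = 0
x = 13 or x = 3, giving (13, 7) and (3, −23).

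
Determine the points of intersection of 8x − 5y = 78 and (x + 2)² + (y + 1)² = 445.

Substitute y = (−78 + 8x)/5:
89x² − 1068x − 5696 = 0  ⟹  x² − 12x − 64 = 0
x = 16 or x = −4, giving (16, 10) and (−4, −22).

(−4, −22) and (16, 10)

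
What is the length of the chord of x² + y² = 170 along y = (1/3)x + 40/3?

2√10

Substitute y = (40 + x)/3:
10x² + 80x + 70 = 0  ⟹  x² + 8x + 7 = 0
x = −1 or x = −7, giving (−1, 13) and (−7, 11).
|(−1, 13) − (−7, 11)| = √((6)² + (2)²) = 2√10.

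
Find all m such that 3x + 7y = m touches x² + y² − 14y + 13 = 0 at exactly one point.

The line touches the circle iff its distance from (0, 7) is 6:
|3·0 + 7·7 − m| / √58 = 6
|m − (49)| = 6√58.

m = 49 ± 6√58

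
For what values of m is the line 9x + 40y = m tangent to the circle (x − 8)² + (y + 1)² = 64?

Tangency holds when the distance from the centre (8, −1) to the line equals the radius 8:
|9·8 + 40·(−1) − m| / √1681 = 8
|m − (32)| = 8·41, so m = 360 or m = −296.

m = −296 or m = 360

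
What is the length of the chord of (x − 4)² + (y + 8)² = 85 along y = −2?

14

Substitute y = −2:
x² − 8x − 33 = 0
x = 11 or x = −3, giving (11, −2) and (−3, −2).
Chord length = distance between (11, −2) and (−3, −2) = √196 = 14.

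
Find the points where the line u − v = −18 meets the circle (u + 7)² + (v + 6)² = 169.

From the line, v = u + 18. Substituting:
2u² + 62u + 456 = 0  ⟹  u² + 31u + 228 = 0
u = −12 or u = −19, giving (−12, 6) and (−19, −1).

(−19, −1) and (−12, 6)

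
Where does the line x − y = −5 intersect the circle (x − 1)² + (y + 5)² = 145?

(−11, −6) and (2, 7)

From the line, y = x + 5. Substituting:
2x² + 18x − 44 = 0  ⟹  x² + 9x − 22 = 0
x = 2 or x = −11, giving (2, 7) and (−11, −6).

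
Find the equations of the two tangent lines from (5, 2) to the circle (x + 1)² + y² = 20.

2x − y = 8 and x + 2y = 9

Write the tangent as mx − y + (2 − m·(5)) = 0 and set its distance from the centre to 2√5:
[m·(−6) − (−2)]² = 20(m² + 1)
2m² − 3m − 2 = 0, so m = 2 or m = −1/2.
With m = 2: 2x − y = 8. With m = −1/2: x + 2y = 9.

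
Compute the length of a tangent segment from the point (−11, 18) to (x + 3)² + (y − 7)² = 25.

With centre O = (−3, 7), |OP|² = 185 and r² = 25.
Power of the point: PT² = |PO|² − r² = 160, so PT = 4√10.

4√10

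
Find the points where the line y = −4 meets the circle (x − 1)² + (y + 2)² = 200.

From the line, y = −4. Substituting:
x² − 2x − 195 = 0
x = 15 or x = −13, giving (15, −4) and (−13, −4).

(−13, −4) and (15, −4)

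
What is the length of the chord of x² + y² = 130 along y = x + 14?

8√2

Centre (0, 0), r² = 130. Perpendicular distance d from centre to line = |14| / √2 = 14/√2.
Half the chord is √(r² − d²) = √(32), so the full chord is 8√2.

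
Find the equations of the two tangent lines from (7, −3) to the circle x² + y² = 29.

2x − 5y = 29 and 5x + 2y = 29

Let a tangent through (7, −3) have slope m. Its distance from (0, 0) must equal √29:
[m·(−7) − (3)]² = 29(m² + 1)
10m² + 21m − 10 = 0, so m = 2/5 or m = −5/2.
With m = 2/5: 2x − 5y = 29. With m = −5/2: 5x + 2y = 29.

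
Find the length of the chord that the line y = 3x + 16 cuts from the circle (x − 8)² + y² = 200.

The distance from (8, 0) to the line is 40/√10, and r² = 200.
Half the chord is √(r² − d²) = √(40), so the full chord is 4√10.

4√10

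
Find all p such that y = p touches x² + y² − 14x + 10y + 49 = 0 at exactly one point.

p = −10 or p = 0

For a tangent, require d(centre, line) = r = 5.
|0·7 + 1·(−5) − p| / √1 = 5
|p − (−5)| = 5, so p = 0 or p = −10.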